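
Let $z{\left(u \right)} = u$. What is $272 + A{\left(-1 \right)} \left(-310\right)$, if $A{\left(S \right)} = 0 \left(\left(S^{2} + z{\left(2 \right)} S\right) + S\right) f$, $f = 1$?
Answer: $272$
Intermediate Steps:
$A{\left(S \right)} = 0$ ($A{\left(S \right)} = 0 \left(\left(S^{2} + 2 S\right) + S\right) 1 = 0 \left(S^{2} + 3 S\right) 1 = 0 \cdot 1 = 0$)
$272 + A{\left(-1 \right)} \left(-310\right) = 272 + 0 \left(-310\right) = 272 + 0 = 272$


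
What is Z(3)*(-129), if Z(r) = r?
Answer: -387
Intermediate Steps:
Z(3)*(-129) = 3*(-129) = -387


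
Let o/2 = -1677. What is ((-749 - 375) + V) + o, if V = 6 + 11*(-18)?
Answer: -4670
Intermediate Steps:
o = -3354 (o = 2*(-1677) = -3354)
V = -192 (V = 6 - 198 = -192)
((-749 - 375) + V) + o = ((-749 - 375) - 192) - 3354 = (-1124 - 192) - 3354 = -1316 - 3354 = -4670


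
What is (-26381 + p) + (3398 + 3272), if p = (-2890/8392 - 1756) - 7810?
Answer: -122847737/4196 ≈ -29277.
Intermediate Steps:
p = -40140381/4196 (p = (-2890*1/8392 - 1756) - 7810 = (-1445/4196 - 1756) - 7810 = -7369621/4196 - 7810 = -40140381/4196 ≈ -9566.3)
(-26381 + p) + (3398 + 3272) = (-26381 - 40140381/4196) + (3398 + 3272) = -150835057/4196 + 6670 = -122847737/4196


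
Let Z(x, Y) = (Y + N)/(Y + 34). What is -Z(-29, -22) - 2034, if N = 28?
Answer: -4069/2 ≈ -2034.5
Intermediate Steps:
Z(x, Y) = (28 + Y)/(34 + Y) (Z(x, Y) = (Y + 28)/(Y + 34) = (28 + Y)/(34 + Y))
-Z(-29, -22) - 2034 = -(28 - 22)/(34 - 22) - 2034 = -6/12 - 2034 = -1*1/2 - 2034 = -1/2 - 2034 = -4069/2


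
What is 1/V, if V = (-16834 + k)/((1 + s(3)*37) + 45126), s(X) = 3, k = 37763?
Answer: 45238/20929 ≈ 2.1615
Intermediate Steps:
V = 20929/45238 (V = (-16834 + 37763)/((1 + 3*37) + 45126) = 20929/((1 + 111) + 45126) = 20929/(112 + 45126) = 20929/45238 ≈ 0.46264)
1/V = 1/(20929/45238) = 45238/20929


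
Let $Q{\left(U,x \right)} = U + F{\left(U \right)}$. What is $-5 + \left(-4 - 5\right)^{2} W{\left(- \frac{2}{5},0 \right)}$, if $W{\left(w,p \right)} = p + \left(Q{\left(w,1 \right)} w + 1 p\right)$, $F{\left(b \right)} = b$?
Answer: $\frac{523}{25} \approx 20.92$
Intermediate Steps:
$Q{\left(U,x \right)} = 2 U$ ($Q{\left(U,x \right)} = U + U = 2 U$)
$W{\left(w,p \right)} = 2 p + 2 w^{2}$ ($W{\left(w,p \right)} = p + \left(2 w w + 1 p\right) = p + \left(2 w^{2} + p\right) = p + \left(p + 2 w^{2}\right) = 2 p + 2 w^{2}$)
$-5 + \left(-4 - 5\right)^{2} W{\left(- \frac{2}{5},0 \right)} = -5 + \left(-4 - 5\right)^{2} \left(2 \cdot 0 + 2 \left(- \frac{2}{5}\right)^{2}\right) = -5 + \left(-9\right)^{2} \left(0 + 2 \left(\left(-2\right) \frac{1}{5}\right)^{2}\right) = -5 + 81 \left(0 + 2 \left(- \frac{2}{5}\right)^{2}\right) = -5 + 81 \left(0 + 2 \cdot \frac{4}{25}\right) = -5 + 81 \left(0 + \frac{8}{25}\right) = -5 + 81 \cdot \frac{8}{25} = -5 + \frac{648}{25} = \frac{523}{25}$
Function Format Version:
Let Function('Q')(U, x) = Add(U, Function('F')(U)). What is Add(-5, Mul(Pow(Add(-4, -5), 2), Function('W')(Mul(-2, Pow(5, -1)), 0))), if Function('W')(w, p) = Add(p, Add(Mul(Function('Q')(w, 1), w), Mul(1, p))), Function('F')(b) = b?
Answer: Rational(523, 25) ≈ 20.920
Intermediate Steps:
Function('Q')(U, x) = Mul(2, U) (Function('Q')(U, x) = Add(U, U) = Mul(2, U))
Function('W')(w, p) = Add(Mul(2, p), Mul(2, Pow(w, 2))) (Function('W')(w, p) = Add(p, Add(Mul(Mul(2, w), w), Mul(1, p))) = Add(p, Add(Mul(2, Pow(w, 2)), p)) = Add(p, Add(p, Mul(2, Pow(w, 2)))) = Add(Mul(2, p), Mul(2, Pow(w, 2))))
Add(-5, Mul(Pow(Add(-4, -5), 2), Function('W')(Mul(-2, Pow(5, -1)), 0))) = Add(-5, Mul(Pow(Add(-4, -5), 2), Add(Mul(2, 0), Mul(2, Pow(Mul(-2, Pow(5, -1)), 2))))) = Add(-5, Mul(Pow(-9, 2), Add(0, Mul(2, Pow(Mul(-2, Rational(1, 5)), 2))))) = Add(-5, Mul(81, Add(0, Mul(2, Pow(Rational(-2, 5), 2))))) = Add(-5, Mul(81, Add(0, Mul(2, Rational(4, 25))))) = Add(-5, Mul(81, Add(0, Rational(8, 25)))) = Add(-5, Mul(81, Rational(8, 25))) = Add(-5, Rational(648, 25)) = Rational(523, 25)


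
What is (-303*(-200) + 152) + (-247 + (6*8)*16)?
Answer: 61273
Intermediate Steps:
(-303*(-200) + 152) + (-247 + (6*8)*16) = (60600 + 152) + (-247 + 48*16) = 60752 + (-247 + 768) = 60752 + 521 = 61273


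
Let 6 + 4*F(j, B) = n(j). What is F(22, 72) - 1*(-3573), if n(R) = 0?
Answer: 7143/2 ≈ 3571.5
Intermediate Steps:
F(j, B) = -3/2 (F(j, B) = -3/2 + (¼)*0 = -3/2 + 0 = -3/2)
F(22, 72) - 1*(-3573) = -3/2 - 1*(-3573) = -3/2 + 3573 = 7143/2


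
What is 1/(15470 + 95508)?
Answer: 1/110978 ≈ 9.0108e-6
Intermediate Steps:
1/(15470 + 95508) = 1/110978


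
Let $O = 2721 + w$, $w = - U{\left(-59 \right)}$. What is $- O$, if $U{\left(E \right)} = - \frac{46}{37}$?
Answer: $- \frac{100723}{37} \approx -2722.2$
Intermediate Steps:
$U{\left(E \right)} = - \frac{46}{37}$ ($U{\left(E \right)} = \left(-46\right) \frac{1}{37} = - \frac{46}{37}$)
$w = \frac{46}{37}$ ($w = \left(-1\right) \left(- \frac{46}{37}\right) = \frac{46}{37} \approx 1.2432$)
$O = \frac{100723}{37}$ ($O = 2721 + \frac{46}{37} = \frac{100723}{37} \approx 2722.2$)
$- O = \left(-1\right) \frac{100723}{37} = - \frac{100723}{37}$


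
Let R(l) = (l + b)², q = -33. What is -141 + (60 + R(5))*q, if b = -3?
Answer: -2253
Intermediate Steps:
R(l) = (-3 + l)² (R(l) = (l - 3)² = (-3 + l)²)
-141 + (60 + R(5))*q = -141 + (60 + (-3 + 5)²)*(-33) = -141 + (60 + 2²)*(-33) = -141 + (60 + 4)*(-33) = -141 + 64*(-33) = -141 - 2112 = -2253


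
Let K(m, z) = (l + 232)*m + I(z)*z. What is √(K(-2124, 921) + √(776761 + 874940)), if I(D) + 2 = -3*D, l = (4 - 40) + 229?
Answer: √(-3449265 + √1651701) ≈ 1856.9*I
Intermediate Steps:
l = 193 (l = -36 + 229 = 193)
I(D) = -2 - 3*D
K(m, z) = 425*m + z*(-2 - 3*z) (K(m, z) = (193 + 232)*m + (-2 - 3*z)*z = 425*m + z*(-2 - 3*z))
√(K(-2124, 921) + √(776761 + 874940)) = √((425*(-2124) - 1*921*(2 + 3*921)) + √(776761 + 874940)) = √((-902700 - 1*921*(2 + 2763)) + √1651701) = √((-902700 - 1*921*2765) + √1651701) = √((-902700 - 2546565) + √1651701) = √(-3449265 + √1651701)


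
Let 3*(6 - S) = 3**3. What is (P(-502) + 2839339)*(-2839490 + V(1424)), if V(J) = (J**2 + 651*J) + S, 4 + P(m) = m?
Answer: 327337316731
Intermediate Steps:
S = -3 (S = 6 - 1/3*3**3 = 6 - 1/3*27 = 6 - 9 = -3)
P(m) = -4 + m
V(J) = -3 + J**2 + 651*J (V(J) = (J**2 + 651*J) - 3 = -3 + J**2 + 651*J)
(P(-502) + 2839339)*(-2839490 + V(1424)) = ((-4 - 502) + 2839339)*(-2839490 + (-3 + 1424**2 + 651*1424)) = (-506 + 2839339)*(-2839490 + (-3 + 2027776 + 927024)) = 2838833*(-2839490 + 2954797) = 2838833*115307 = 327337316731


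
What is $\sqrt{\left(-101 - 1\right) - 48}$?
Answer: $5 i \sqrt{6} \approx 12.247 i$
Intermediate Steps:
$\sqrt{\left(-101 - 1\right) - 48} = \sqrt{-102 - 48} = \sqrt{-150} = 5 i \sqrt{6}$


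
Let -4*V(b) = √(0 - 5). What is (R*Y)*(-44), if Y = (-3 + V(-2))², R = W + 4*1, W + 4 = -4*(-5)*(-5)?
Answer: 38225 + 6600*I*√5 ≈ 38225.0 + 14758.0*I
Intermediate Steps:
W = -104 (W = -4 - 4*(-5)*(-5) = -4 + 20*(-5) = -4 - 100 = -104)
V(b) = -I*√5/4 (V(b) = -√(0 - 5)/4 = -I*√5/4)
R = -100 (R = -104 + 4*1 = -104 + 4 = -100)
Y = (-3 - I*√5/4)² ≈ 8.6875 + 3.3541*I
(R*Y)*(-44) = -25*(12 + I*√5)²/4*(-44) = 275*(12 + I*√5)²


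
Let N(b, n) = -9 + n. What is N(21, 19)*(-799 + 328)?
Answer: -4710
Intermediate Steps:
N(21, 19)*(-799 + 328) = (-9 + 19)*(-799 + 328) = 10*(-471) = -4710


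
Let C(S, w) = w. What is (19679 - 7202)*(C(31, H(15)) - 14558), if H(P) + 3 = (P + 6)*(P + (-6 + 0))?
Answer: -179319444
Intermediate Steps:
H(P) = -3 + (-6 + P)*(6 + P) (H(P) = -3 + (P + 6)*(P + (-6 + 0)) = -3 + (6 + P)*(P - 6) = -3 + (6 + P)*(-6 + P) = -3 + (-6 + P)*(6 + P))
(19679 - 7202)*(C(31, H(15)) - 14558) = (19679 - 7202)*((-39 + 15**2) - 14558) = 12477*((-39 + 225) - 14558) = 12477*(186 - 14558) = 12477*(-14372) = -179319444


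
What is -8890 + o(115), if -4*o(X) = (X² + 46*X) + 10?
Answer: -54085/4 ≈ -13521.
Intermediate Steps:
o(X) = -5/2 - 23*X/2 - X²/4 (o(X) = -((X² + 46*X) + 10)/4 = -(10 + X² + 46*X)/4 = -5/2 - 23*X/2 - X²/4)
-8890 + o(115) = -8890 + (-5/2 - 23/2*115 - ¼*115²) = -8890 + (-5/2 - 2645/2 - ¼*13225) = -8890 + (-5/2 - 2645/2 - 13225/4) = -8890 - 18525/4 = -54085/4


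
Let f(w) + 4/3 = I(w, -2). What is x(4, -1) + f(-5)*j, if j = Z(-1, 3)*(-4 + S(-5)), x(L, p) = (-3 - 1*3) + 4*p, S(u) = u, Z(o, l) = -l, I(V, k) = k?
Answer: -100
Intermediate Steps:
x(L, p) = -6 + 4*p (x(L, p) = (-3 - 3) + 4*p = -6 + 4*p)
f(w) = -10/3 (f(w) = -4/3 - 2 = -10/3)
j = 27 (j = (-1*3)*(-4 - 5) = -3*(-9) = 27)
x(4, -1) + f(-5)*j = (-6 + 4*(-1)) - 10/3*27 = (-6 - 4) - 90 = -10 - 90 = -100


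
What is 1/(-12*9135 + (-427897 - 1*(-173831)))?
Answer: -1/363686 ≈ -2.7496e-6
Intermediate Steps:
1/(-12*9135 + (-427897 - 1*(-173831))) = 1/(-109620 + (-427897 + 173831)) = 1/(-109620 - 254066) = 1/(-363686) = -1/363686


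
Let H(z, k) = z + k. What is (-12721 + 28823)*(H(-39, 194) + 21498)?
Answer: 348656606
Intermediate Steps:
H(z, k) = k + z
(-12721 + 28823)*(H(-39, 194) + 21498) = (-12721 + 28823)*((194 - 39) + 21498) = 16102*(155 + 21498) = 16102*21653 = 348656606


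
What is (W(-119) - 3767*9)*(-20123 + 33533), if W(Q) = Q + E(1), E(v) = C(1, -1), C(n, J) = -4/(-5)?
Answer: -456224292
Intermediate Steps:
C(n, J) = ⅘ (C(n, J) = -4*(-⅕) = ⅘)
E(v) = ⅘
W(Q) = ⅘ + Q (W(Q) = Q + ⅘ = ⅘ + Q)
(W(-119) - 3767*9)*(-20123 + 33533) = ((⅘ - 119) - 3767*9)*(-20123 + 33533) = (-591/5 - 33903)*13410 = -170106/5*13410 = -456224292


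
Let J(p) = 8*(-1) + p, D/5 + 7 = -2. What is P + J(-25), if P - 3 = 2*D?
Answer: -120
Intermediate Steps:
D = -45 (D = -35 + 5*(-2) = -35 - 10 = -45)
J(p) = -8 + p
P = -87 (P = 3 + 2*(-45) = 3 - 90 = -87)
P + J(-25) = -87 + (-8 - 25) = -87 - 33 = -120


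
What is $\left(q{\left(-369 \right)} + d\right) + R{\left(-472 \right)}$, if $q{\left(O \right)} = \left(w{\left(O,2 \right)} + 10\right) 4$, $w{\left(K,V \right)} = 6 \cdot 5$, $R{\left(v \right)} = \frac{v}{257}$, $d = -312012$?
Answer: $- \frac{80146436}{257} \approx -3.1185 \cdot 10^{5}$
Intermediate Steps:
$R{\left(v \right)} = \frac{v}{257}$ ($R{\left(v \right)} = v \frac{1}{257} = \frac{v}{257}$)
$w{\left(K,V \right)} = 30$
$q{\left(O \right)} = 160$ ($q{\left(O \right)} = \left(30 + 10\right) 4 = 40 \cdot 4 = 160$)
$\left(q{\left(-369 \right)} + d\right) + R{\left(-472 \right)} = \left(160 - 312012\right) + \frac{1}{257} \left(-472\right) = -311852 - \frac{472}{257} = - \frac{80146436}{257}$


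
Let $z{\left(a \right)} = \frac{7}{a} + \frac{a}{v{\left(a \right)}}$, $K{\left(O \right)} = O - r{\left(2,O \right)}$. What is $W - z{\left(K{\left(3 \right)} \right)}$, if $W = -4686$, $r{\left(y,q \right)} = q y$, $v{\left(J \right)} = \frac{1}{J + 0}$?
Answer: $- \frac{14078}{3} \approx -4692.7$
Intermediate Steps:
$v{\left(J \right)} = \frac{1}{J}$
$K{\left(O \right)} = - O$ ($K{\left(O \right)} = O - O 2 = O - 2 O = - O$)
$z{\left(a \right)} = a^{2} + \frac{7}{a}$ ($z{\left(a \right)} = \frac{7}{a} + \frac{a}{\frac{1}{a}} = \frac{7}{a} + a a = \frac{7}{a} + a^{2} = a^{2} + \frac{7}{a}$)
$W - z{\left(K{\left(3 \right)} \right)} = -4686 - \frac{7 + \left(\left(-1\right) 3\right)^{3}}{\left(-1\right) 3} = -4686 - \frac{7 + \left(-3\right)^{3}}{-3} = -4686 - - \frac{7 - 27}{3} = -4686 - \left(- \frac{1}{3}\right) \left(-20\right) = -4686 - \frac{20}{3} = - \frac{14078}{3}$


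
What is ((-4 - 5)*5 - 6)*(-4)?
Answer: 204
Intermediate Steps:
((-4 - 5)*5 - 6)*(-4) = (-9*5 - 6)*(-4) = (-45 - 6)*(-4) = -51*(-4) = 204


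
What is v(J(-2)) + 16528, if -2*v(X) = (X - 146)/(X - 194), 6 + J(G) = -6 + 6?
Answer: 826381/50 ≈ 16528.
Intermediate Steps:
J(G) = -6 (J(G) = -6 + (-6 + 6) = -6 + 0 = -6)
v(X) = -(-146 + X)/(2*(-194 + X)) (v(X) = -(X - 146)/(2*(X - 194)) = -(-146 + X)/(2*(-194 + X)))
v(J(-2)) + 16528 = (146 - 1*(-6))/(2*(-194 - 6)) + 16528 = (½)*(146 + 6)/(-200) + 16528 = (½)*(-1/200)*152 + 16528 = -19/50 + 16528 = 826381/50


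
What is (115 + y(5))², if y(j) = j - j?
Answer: 13225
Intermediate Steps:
y(j) = 0
(115 + y(5))² = (115 + 0)² = 115² = 13225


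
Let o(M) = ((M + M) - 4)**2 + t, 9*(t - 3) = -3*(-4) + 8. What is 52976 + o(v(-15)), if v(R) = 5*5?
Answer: 495875/9 ≈ 55097.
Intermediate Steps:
v(R) = 25
t = 47/9 (t = 3 + (-3*(-4) + 8)/9 = 3 + (12 + 8)/9 = 3 + (1/9)*20 = 3 + 20/9 = 47/9 ≈ 5.2222)
o(M) = 47/9 + (-4 + 2*M)**2 (o(M) = ((M + M) - 4)**2 + 47/9 = (2*M - 4)**2 + 47/9 = (-4 + 2*M)**2 + 47/9 = 47/9 + (-4 + 2*M)**2)
52976 + o(v(-15)) = 52976 + (47/9 + 4*(-2 + 25)**2) = 52976 + (47/9 + 4*23**2) = 52976 + (47/9 + 4*529) = 52976 + (47/9 + 2116) = 52976 + 19091/9 = 495875/9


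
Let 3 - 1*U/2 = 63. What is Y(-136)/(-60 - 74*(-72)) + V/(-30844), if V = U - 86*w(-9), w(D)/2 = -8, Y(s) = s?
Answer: -675712/10155387 ≈ -0.066537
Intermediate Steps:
U = -120 (U = 6 - 2*63 = 6 - 126 = -120)
w(D) = -16 (w(D) = 2*(-8) = -16)
V = 1256 (V = -120 - 86*(-16) = -120 + 1376 = 1256)
Y(-136)/(-60 - 74*(-72)) + V/(-30844) = -136/(-60 - 74*(-72)) + 1256/(-30844) = -136/(-60 + 5328) + 1256*(-1/30844) = -136/5268 - 314/7711 = -136*1/5268 - 314/7711 = -34/1317 - 314/7711 = -675712/10155387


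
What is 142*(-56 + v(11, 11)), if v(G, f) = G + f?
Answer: -4828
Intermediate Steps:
142*(-56 + v(11, 11)) = 142*(-56 + (11 + 11)) = 142*(-56 + 22) = 142*(-34) = -4828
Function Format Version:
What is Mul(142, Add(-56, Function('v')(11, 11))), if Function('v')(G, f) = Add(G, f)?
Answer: -4828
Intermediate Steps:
Mul(142, Add(-56, Function('v')(11, 11))) = Mul(142, Add(-56, Add(11, 11))) = Mul(142, Add(-56, 22)) = Mul(142, -34) = -4828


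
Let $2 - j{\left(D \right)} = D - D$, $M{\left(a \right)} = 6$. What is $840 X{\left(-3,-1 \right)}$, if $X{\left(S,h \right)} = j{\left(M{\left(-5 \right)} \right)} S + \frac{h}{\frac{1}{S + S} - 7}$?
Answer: $- \frac{211680}{43} \approx -4922.8$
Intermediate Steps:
$j{\left(D \right)} = 2$ ($j{\left(D \right)} = 2 - \left(D - D\right) = 2 - 0 = 2 + 0 = 2$)
$X{\left(S,h \right)} = 2 S + \frac{h}{-7 + \frac{1}{2 S}}$ ($X{\left(S,h \right)} = 2 S + \frac{h}{\frac{1}{S + S} - 7} = 2 S + \frac{h}{\frac{1}{2 S} - 7} = 2 S + \frac{h}{-7 + \frac{1}{2 S}}$)
$840 X{\left(-3,-1 \right)} = 840 \cdot 2 \left(-3\right) \frac{1}{-1 + 14 \left(-3\right)} \left(-1 - -1 + 14 \left(-3\right)\right) = 840 \cdot 2 \left(-3\right) \frac{1}{-1 - 42} \left(-1 + 1 - 42\right) = 840 \cdot 2 \left(-3\right) \frac{1}{-43} \left(-42\right) = 840 \cdot 2 \left(-3\right) \left(- \frac{1}{43}\right) \left(-42\right) = 840 \left(- \frac{252}{43}\right) = - \frac{211680}{43}$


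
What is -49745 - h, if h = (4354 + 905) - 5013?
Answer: -49991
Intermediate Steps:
h = 246 (h = 5259 - 5013 = 246)
-49745 - h = -49745 - 1*246 = -49745 - 246 = -49991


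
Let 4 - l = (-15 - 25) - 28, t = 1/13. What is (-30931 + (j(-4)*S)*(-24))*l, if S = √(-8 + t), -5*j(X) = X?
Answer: -2227032 - 6912*I*√1339/65 ≈ -2.227e+6 - 3891.2*I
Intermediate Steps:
j(X) = -X/5
t = 1/13 ≈ 0.076923
S = I*√1339/13 (S = √(-8 + 1/13) = √(-103/13) = I*√1339/13 ≈ 2.8148*I)
l = 72 (l = 4 - ((-15 - 25) - 28) = 4 - (-40 - 28) = 4 - 1*(-68) = 4 + 68 = 72)
(-30931 + (j(-4)*S)*(-24))*l = (-30931 + ((-⅕*(-4))*(I*√1339/13))*(-24))*72 = (-30931 + (4*(I*√1339/13)/5)*(-24))*72 = (-30931 + (4*I*√1339/65)*(-24))*72 = (-30931 - 96*I*√1339/65)*72 = -2227032 - 6912*I*√1339/65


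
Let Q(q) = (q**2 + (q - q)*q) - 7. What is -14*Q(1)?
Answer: 84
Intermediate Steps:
Q(q) = -7 + q**2 (Q(q) = (q**2 + 0*q) - 7 = (q**2 + 0) - 7 = q**2 - 7 = -7 + q**2)
-14*Q(1) = -14*(-7 + 1**2) = -14*(-7 + 1) = -14*(-6) = 84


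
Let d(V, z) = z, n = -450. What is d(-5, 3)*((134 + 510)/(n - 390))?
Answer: -23/10 ≈ -2.3000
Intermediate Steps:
d(-5, 3)*((134 + 510)/(n - 390)) = 3*((134 + 510)/(-450 - 390)) = 3*(644/(-840)) = 3*(644*(-1/840)) = 3*(-23/30) = -23/10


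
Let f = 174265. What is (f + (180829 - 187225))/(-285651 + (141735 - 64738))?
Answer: -167869/208654 ≈ -0.80453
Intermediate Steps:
(f + (180829 - 187225))/(-285651 + (141735 - 64738)) = (174265 + (180829 - 187225))/(-285651 + (141735 - 64738)) = (174265 - 6396)/(-285651 + 76997) = 167869/(-208654) = 167869*(-1/208654) = -167869/208654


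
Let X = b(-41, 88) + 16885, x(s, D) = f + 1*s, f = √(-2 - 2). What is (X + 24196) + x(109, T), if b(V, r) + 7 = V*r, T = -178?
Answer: 37575 + 2*I ≈ 37575.0 + 2.0*I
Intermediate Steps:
f = 2*I (f = √(-4) = 2*I ≈ 2.0*I)
b(V, r) = -7 + V*r
x(s, D) = s + 2*I (x(s, D) = 2*I + 1*s = 2*I + s = s + 2*I)
X = 13270 (X = (-7 - 41*88) + 16885 = (-7 - 3608) + 16885 = -3615 + 16885 = 13270)
(X + 24196) + x(109, T) = (13270 + 24196) + (109 + 2*I) = 37466 + (109 + 2*I) = 37575 + 2*I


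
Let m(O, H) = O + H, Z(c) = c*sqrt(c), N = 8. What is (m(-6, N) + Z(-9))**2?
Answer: (2 - 27*I)**2 ≈ -725.0 - 108.0*I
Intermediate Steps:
Z(c) = c**(3/2)
m(O, H) = H + O
(m(-6, N) + Z(-9))**2 = ((8 - 6) + (-9)**(3/2))**2 = (2 - 27*I)**2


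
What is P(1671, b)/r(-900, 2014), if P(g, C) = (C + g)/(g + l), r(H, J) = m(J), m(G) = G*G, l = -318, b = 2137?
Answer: 952/1372008297 ≈ 6.9387e-7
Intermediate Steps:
m(G) = G**2
r(H, J) = J**2
P(g, C) = (C + g)/(-318 + g) (P(g, C) = (C + g)/(g - 318) = (C + g)/(-318 + g))
P(1671, b)/r(-900, 2014) = ((2137 + 1671)/(-318 + 1671))/(2014**2) = (3808/1353)/4056196 = ((1/1353)*3808)*(1/4056196) = (3808/1353)*(1/4056196) = 952/1372008297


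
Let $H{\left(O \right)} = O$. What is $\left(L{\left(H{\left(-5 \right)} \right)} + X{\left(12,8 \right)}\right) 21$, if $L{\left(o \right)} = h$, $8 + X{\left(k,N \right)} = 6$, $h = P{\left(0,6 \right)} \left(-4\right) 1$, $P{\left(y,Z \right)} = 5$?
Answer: $-462$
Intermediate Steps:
$h = -20$ ($h = 5 \left(-4\right) 1 = \left(-20\right) 1 = -20$)
$X{\left(k,N \right)} = -2$ ($X{\left(k,N \right)} = -8 + 6 = -2$)
$L{\left(o \right)} = -20$
$\left(L{\left(H{\left(-5 \right)} \right)} + X{\left(12,8 \right)}\right) 21 = \left(-20 - 2\right) 21 = \left(-22\right) 21 = -462$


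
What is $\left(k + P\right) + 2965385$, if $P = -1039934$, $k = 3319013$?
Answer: $5244464$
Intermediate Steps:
$\left(k + P\right) + 2965385 = \left(3319013 - 1039934\right) + 2965385 = 2279079 + 2965385 = 5244464$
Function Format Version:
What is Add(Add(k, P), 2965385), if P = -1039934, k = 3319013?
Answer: 5244464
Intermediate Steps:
Add(Add(k, P), 2965385) = Add(Add(3319013, -1039934), 2965385) = Add(2279079, 2965385) = 5244464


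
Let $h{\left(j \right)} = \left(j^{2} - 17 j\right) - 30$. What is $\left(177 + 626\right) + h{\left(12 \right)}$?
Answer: $713$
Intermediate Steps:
$h{\left(j \right)} = -30 + j^{2} - 17 j$
$\left(177 + 626\right) + h{\left(12 \right)} = \left(177 + 626\right) - \left(234 - 144\right) = 803 - 90 = 713$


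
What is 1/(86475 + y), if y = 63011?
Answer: 1/149486 ≈ 6.6896e-6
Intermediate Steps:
1/(86475 + y) = 1/(86475 + 63011) = 1/149486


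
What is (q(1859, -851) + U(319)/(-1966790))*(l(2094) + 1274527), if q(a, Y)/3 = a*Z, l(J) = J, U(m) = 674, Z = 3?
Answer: 21004476902262368/983395 ≈ 2.1359e+10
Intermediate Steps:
q(a, Y) = 9*a (q(a, Y) = 3*(a*3) = 3*(3*a) = 9*a)
(q(1859, -851) + U(319)/(-1966790))*(l(2094) + 1274527) = (9*1859 + 674/(-1966790))*(2094 + 1274527) = (16731 + 674*(-1/1966790))*1276621 = (16731 - 337/983395)*1276621 = (16453181408/983395)*1276621 = 21004476902262368/983395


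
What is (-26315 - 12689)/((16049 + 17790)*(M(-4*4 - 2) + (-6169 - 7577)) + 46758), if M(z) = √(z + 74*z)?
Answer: 3023486953424/36053900529916641 + 3299640890*I*√6/36053900529916641 ≈ 8.386e-5 + 2.2418e-7*I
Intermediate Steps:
M(z) = 5*√3*√z (M(z) = √(75*z) = 5*√3*√z)
(-26315 - 12689)/((16049 + 17790)*(M(-4*4 - 2) + (-6169 - 7577)) + 46758) = (-26315 - 12689)/((16049 + 17790)*(5*√3*√(-4*4 - 2) + (-6169 - 7577)) + 46758) = -39004/(33839*(5*√3*√(-16 - 2) - 13746) + 46758) = -39004/(33839*(5*√3*√(-18) - 13746) + 46758) = -39004/(33839*(5*√3*(3*I*√2) - 13746) + 46758) = -39004/(33839*(15*I*√6 - 13746) + 46758) = -39004/(33839*(-13746 + 15*I*√6) + 46758) = -39004/((-465150894 + 507585*I*√6) + 46758) = -39004/(-465104136 + 507585*I*√6)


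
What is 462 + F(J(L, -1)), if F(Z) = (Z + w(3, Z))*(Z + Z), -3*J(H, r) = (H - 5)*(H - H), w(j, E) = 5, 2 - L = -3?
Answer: 462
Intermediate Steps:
L = 5 (L = 2 - 1*(-3) = 2 + 3 = 5)
J(H, r) = 0 (J(H, r) = -(H - 5)*(H - H)/3 = -(-5 + H)*0/3 = -1/3*0 = 0)
F(Z) = 2*Z*(5 + Z) (F(Z) = (Z + 5)*(Z + Z) = (5 + Z)*(2*Z) = 2*Z*(5 + Z))
462 + F(J(L, -1)) = 462 + 2*0*(5 + 0) = 462 + 2*0*5 = 462 + 0 = 462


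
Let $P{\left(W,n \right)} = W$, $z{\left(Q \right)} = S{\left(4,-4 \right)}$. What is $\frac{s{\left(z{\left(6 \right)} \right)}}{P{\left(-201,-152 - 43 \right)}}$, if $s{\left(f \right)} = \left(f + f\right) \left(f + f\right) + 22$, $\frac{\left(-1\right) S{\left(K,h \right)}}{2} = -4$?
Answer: $- \frac{278}{201} \approx -1.3831$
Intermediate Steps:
$S{\left(K,h \right)} = 8$ ($S{\left(K,h \right)} = \left(-2\right) \left(-4\right) = 8$)
$z{\left(Q \right)} = 8$
$s{\left(f \right)} = 22 + 4 f^{2}$ ($s{\left(f \right)} = 2 f 2 f + 22 = 4 f^{2} + 22 = 22 + 4 f^{2}$)
$\frac{s{\left(z{\left(6 \right)} \right)}}{P{\left(-201,-152 - 43 \right)}} = \frac{22 + 4 \cdot 8^{2}}{-201} = \left(22 + 4 \cdot 64\right) \left(- \frac{1}{201}\right) = \left(22 + 256\right) \left(- \frac{1}{201}\right) = 278 \left(- \frac{1}{201}\right) = - \frac{278}{201}$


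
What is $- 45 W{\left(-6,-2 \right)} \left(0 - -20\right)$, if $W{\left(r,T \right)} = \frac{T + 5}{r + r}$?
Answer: $225$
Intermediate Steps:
$W{\left(r,T \right)} = \frac{5 + T}{2 r}$
$- 45 W{\left(-6,-2 \right)} \left(0 - -20\right) = - 45 \frac{5 - 2}{2 \left(-6\right)} \left(0 - -20\right) = - 45 \cdot \frac{1}{2} \left(- \frac{1}{6}\right) 3 \left(0 + 20\right) = \left(-45\right) \left(- \frac{1}{4}\right) 20 = \frac{45}{4} \cdot 20 = 225$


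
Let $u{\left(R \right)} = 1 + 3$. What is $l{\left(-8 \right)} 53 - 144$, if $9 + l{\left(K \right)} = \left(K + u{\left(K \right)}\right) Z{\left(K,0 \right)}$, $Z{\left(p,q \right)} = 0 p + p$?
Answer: $1075$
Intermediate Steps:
$u{\left(R \right)} = 4$
$Z{\left(p,q \right)} = p$ ($Z{\left(p,q \right)} = 0 + p = p$)
$l{\left(K \right)} = -9 + K \left(4 + K\right)$ ($l{\left(K \right)} = -9 + \left(K + 4\right) K = -9 + \left(4 + K\right) K = -9 + K \left(4 + K\right)$)
$l{\left(-8 \right)} 53 - 144 = \left(-9 + \left(-8\right)^{2} + 4 \left(-8\right)\right) 53 - 144 = \left(-9 + 64 - 32\right) 53 - 144 = 23 \cdot 53 - 144 = 1219 - 144 = 1075$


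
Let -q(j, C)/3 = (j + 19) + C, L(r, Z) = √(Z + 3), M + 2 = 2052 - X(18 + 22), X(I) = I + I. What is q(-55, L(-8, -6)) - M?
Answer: -1862 - 3*I*√3 ≈ -1862.0 - 5.1962*I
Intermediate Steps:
X(I) = 2*I
M = 1970 (M = -2 + (2052 - 2*(18 + 22)) = -2 + (2052 - 2*40) = -2 + (2052 - 1*80) = -2 + (2052 - 80) = -2 + 1972 = 1970)
L(r, Z) = √(3 + Z)
q(j, C) = -57 - 3*C - 3*j (q(j, C) = -3*((j + 19) + C) = -3*((19 + j) + C) = -3*(19 + C + j) = -57 - 3*C - 3*j)
q(-55, L(-8, -6)) - M = (-57 - 3*√(3 - 6) - 3*(-55)) - 1*1970 = (-57 - 3*I*√3 + 165) - 1970 = (108 - 3*I*√3) - 1970 = -1862 - 3*I*√3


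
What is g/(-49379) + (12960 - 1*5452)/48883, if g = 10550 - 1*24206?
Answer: 1038283780/2413793657 ≈ 0.43015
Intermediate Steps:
g = -13656 (g = 10550 - 24206 = -13656)
g/(-49379) + (12960 - 1*5452)/48883 = -13656/(-49379) + (12960 - 1*5452)/48883 = -13656*(-1/49379) + (12960 - 5452)*(1/48883) = 13656/49379 + 7508*(1/48883) = 13656/49379 + 7508/48883 = 1038283780/2413793657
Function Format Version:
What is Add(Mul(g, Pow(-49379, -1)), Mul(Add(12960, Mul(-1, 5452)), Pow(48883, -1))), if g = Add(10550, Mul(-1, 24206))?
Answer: Rational(1038283780, 2413793657) ≈ 0.43015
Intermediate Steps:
g = -13656 (g = Add(10550, -24206) = -13656)
Add(Mul(g, Pow(-49379, -1)), Mul(Add(12960, Mul(-1, 5452)), Pow(48883, -1))) = Add(Mul(-13656, Pow(-49379, -1)), Mul(Add(12960, Mul(-1, 5452)), Pow(48883, -1))) = Add(Mul(-13656, Rational(-1, 49379)), Mul(Add(12960, -5452), Rational(1, 48883))) = Add(Rational(13656, 49379), Mul(7508, Rational(1, 48883))) = Add(Rational(13656, 49379), Rational(7508, 48883)) = Rational(1038283780, 2413793657)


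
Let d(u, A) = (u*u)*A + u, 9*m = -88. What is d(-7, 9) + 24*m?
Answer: 598/3 ≈ 199.33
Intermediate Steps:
m = -88/9 (m = (⅑)*(-88) = -88/9 ≈ -9.7778)
d(u, A) = u + A*u² (d(u, A) = u²*A + u = A*u² + u = u + A*u²)
d(-7, 9) + 24*m = -7*(1 + 9*(-7)) + 24*(-88/9) = -7*(1 - 63) - 704/3 = -7*(-62) - 704/3 = 434 - 704/3 = 598/3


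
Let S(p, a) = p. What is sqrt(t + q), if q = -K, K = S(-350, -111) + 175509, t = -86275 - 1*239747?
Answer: I*sqrt(501181) ≈ 707.94*I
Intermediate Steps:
t = -326022 (t = -86275 - 239747 = -326022)
K = 175159 (K = -350 + 175509 = 175159)
q = -175159 (q = -1*175159 = -175159)
sqrt(t + q) = sqrt(-326022 - 175159) = sqrt(-501181) = I*sqrt(501181)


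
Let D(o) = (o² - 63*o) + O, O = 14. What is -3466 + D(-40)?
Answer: 668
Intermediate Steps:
D(o) = 14 + o² - 63*o (D(o) = (o² - 63*o) + 14 = 14 + o² - 63*o)
-3466 + D(-40) = -3466 + (14 + (-40)² - 63*(-40)) = -3466 + (14 + 1600 + 2520) = -3466 + 4134 = 668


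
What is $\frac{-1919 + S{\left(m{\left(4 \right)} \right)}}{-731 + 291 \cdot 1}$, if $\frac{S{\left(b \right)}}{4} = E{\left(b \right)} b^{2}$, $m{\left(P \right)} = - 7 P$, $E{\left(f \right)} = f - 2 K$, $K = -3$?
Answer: $\frac{70911}{440} \approx 161.16$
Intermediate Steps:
$E{\left(f \right)} = 6 + f$ ($E{\left(f \right)} = f - -6 = f + 6 = 6 + f$)
$S{\left(b \right)} = 4 b^{2} \left(6 + b\right)$ ($S{\left(b \right)} = 4 \left(6 + b\right) b^{2} = 4 b^{2} \left(6 + b\right)$)
$\frac{-1919 + S{\left(m{\left(4 \right)} \right)}}{-731 + 291 \cdot 1} = \frac{-1919 + 4 \left(\left(-7\right) 4\right)^{2} \left(6 - 28\right)}{-731 + 291 \cdot 1} = \frac{-1919 + 4 \left(-28\right)^{2} \left(6 - 28\right)}{-731 + 291} = \frac{-1919 + 4 \cdot 784 \left(-22\right)}{-440} = \left(-1919 - 68992\right) \left(- \frac{1}{440}\right) = \left(-70911\right) \left(- \frac{1}{440}\right) = \frac{70911}{440}$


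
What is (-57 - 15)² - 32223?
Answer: -27039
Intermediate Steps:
(-57 - 15)² - 32223 = (-72)² - 32223 = 5184 - 32223 = -27039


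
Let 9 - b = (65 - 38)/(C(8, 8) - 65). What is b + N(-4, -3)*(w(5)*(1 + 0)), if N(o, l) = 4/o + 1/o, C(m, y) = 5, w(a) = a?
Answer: 16/5 ≈ 3.2000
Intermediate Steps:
N(o, l) = 5/o (N(o, l) = 4/o + 1/o = 5/o)
b = 189/20 (b = 9 - (65 - 38)/(5 - 65) = 9 - 27/(-60) = 9 - 27*(-1)/60 = 9 - 1*(-9/20) = 9 + 9/20 = 189/20 ≈ 9.4500)
b + N(-4, -3)*(w(5)*(1 + 0)) = 189/20 + (5/(-4))*(5*(1 + 0)) = 189/20 + (5*(-¼))*(5*1) = 189/20 - 5/4*5 = 189/20 - 25/4 = 16/5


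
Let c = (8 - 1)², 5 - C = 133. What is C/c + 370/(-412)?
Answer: -35433/10094 ≈ -3.5103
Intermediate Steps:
C = -128 (C = 5 - 1*133 = 5 - 133 = -128)
c = 49 (c = 7² = 49)
C/c + 370/(-412) = -128/49 + 370/(-412) = -128*1/49 + 370*(-1/412) = -128/49 - 185/206 = -35433/10094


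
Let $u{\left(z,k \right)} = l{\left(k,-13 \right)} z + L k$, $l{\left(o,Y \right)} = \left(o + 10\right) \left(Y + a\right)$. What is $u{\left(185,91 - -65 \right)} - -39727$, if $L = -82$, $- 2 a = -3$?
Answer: $-326230$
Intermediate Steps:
$a = \frac{3}{2}$ ($a = \left(- \frac{1}{2}\right) \left(-3\right) = \frac{3}{2} \approx 1.5$)
$l{\left(o,Y \right)} = \left(10 + o\right) \left(\frac{3}{2} + Y\right)$ ($l{\left(o,Y \right)} = \left(o + 10\right) \left(Y + \frac{3}{2}\right) = \left(10 + o\right) \left(\frac{3}{2} + Y\right)$)
$u{\left(z,k \right)} = - 82 k + z \left(-115 - \frac{23 k}{2}\right)$ ($u{\left(z,k \right)} = \left(15 + 10 \left(-13\right) + \frac{3 k}{2} - 13 k\right) z - 82 k = \left(15 - 130 + \frac{3 k}{2} - 13 k\right) z - 82 k = \left(-115 - \frac{23 k}{2}\right) z - 82 k = z \left(-115 - \frac{23 k}{2}\right) - 82 k = - 82 k + z \left(-115 - \frac{23 k}{2}\right)$)
$u{\left(185,91 - -65 \right)} - -39727 = \left(- 82 \left(91 - -65\right) - \frac{4255 \left(10 + \left(91 - -65\right)\right)}{2}\right) - -39727 = \left(- 82 \left(91 + 65\right) - \frac{4255 \left(10 + \left(91 + 65\right)\right)}{2}\right) + 39727 = \left(\left(-82\right) 156 - \frac{4255 \left(10 + 156\right)}{2}\right) + 39727 = \left(-12792 - \frac{4255}{2} \cdot 166\right) + 39727 = \left(-12792 - 353165\right) + 39727 = -365957 + 39727 = -326230$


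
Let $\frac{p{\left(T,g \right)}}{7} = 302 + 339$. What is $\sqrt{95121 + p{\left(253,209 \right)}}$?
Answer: $2 \sqrt{24902} \approx 315.61$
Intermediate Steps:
$p{\left(T,g \right)} = 4487$ ($p{\left(T,g \right)} = 7 \left(302 + 339\right) = 7 \cdot 641 = 4487$)
$\sqrt{95121 + p{\left(253,209 \right)}} = \sqrt{95121 + 4487} = \sqrt{99608} = 2 \sqrt{24902}$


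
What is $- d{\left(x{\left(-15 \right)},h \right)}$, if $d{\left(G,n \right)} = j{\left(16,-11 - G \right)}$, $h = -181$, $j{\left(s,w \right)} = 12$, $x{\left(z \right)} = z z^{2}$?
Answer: $-12$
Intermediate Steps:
$x{\left(z \right)} = z^{3}$
$d{\left(G,n \right)} = 12$
$- d{\left(x{\left(-15 \right)},h \right)} = \left(-1\right) 12 = -12$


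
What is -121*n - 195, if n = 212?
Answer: -25847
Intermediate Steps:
-121*n - 195 = -121*212 - 195 = -25652 - 195 = -25847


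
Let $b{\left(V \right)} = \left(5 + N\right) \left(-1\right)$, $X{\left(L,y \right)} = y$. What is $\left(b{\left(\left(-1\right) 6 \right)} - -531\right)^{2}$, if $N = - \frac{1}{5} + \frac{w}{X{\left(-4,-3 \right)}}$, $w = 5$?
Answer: $\frac{62694724}{225} \approx 2.7864 \cdot 10^{5}$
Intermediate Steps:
$N = - \frac{28}{15}$ ($N = - \frac{1}{5} + \frac{5}{-3} = \left(-1\right) \frac{1}{5} + 5 \left(- \frac{1}{3}\right) = - \frac{1}{5} - \frac{5}{3} = - \frac{28}{15} \approx -1.8667$)
$b{\left(V \right)} = - \frac{47}{15}$ ($b{\left(V \right)} = \left(5 - \frac{28}{15}\right) \left(-1\right) = \frac{47}{15} \left(-1\right) = - \frac{47}{15}$)
$\left(b{\left(\left(-1\right) 6 \right)} - -531\right)^{2} = \left(- \frac{47}{15} - -531\right)^{2} = \left(- \frac{47}{15} + 531\right)^{2} = \left(\frac{7918}{15}\right)^{2} = \frac{62694724}{225}$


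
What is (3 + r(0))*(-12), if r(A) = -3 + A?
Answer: 0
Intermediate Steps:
(3 + r(0))*(-12) = (3 + (-3 + 0))*(-12) = (3 - 3)*(-12) = 0*(-12) = 0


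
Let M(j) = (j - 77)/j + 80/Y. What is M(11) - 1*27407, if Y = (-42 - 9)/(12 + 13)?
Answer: -1400063/51 ≈ -27452.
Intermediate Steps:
Y = -51/25 ≈ -2.0400
M(j) = -2000/51 + (-77 + j)/j (M(j) = (j - 77)/j + 80/(-51/25) = (-77 + j)/j + 80*(-25/51) = (-77 + j)/j - 2000/51 = -2000/51 + (-77 + j)/j)
M(11) - 1*27407 = (-1949/51 - 77/11) - 1*27407 = (-1949/51 - 77*1/11) - 27407 = (-1949/51 - 7) - 27407 = -2306/51 - 27407 = -1400063/51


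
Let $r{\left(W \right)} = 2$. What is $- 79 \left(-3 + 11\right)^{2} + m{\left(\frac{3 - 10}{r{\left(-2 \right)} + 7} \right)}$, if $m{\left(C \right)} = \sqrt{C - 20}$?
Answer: $-5056 + \frac{i \sqrt{187}}{3} \approx -5056.0 + 4.5583 i$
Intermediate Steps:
$m{\left(C \right)} = \sqrt{-20 + C}$
$- 79 \left(-3 + 11\right)^{2} + m{\left(\frac{3 - 10}{r{\left(-2 \right)} + 7} \right)} = - 79 \left(-3 + 11\right)^{2} + \sqrt{-20 + \frac{3 - 10}{2 + 7}} = - 79 \cdot 8^{2} + \sqrt{-20 - \frac{7}{9}} = \left(-79\right) 64 + \sqrt{-20 - \frac{7}{9}} = -5056 + \sqrt{-20 - \frac{7}{9}} = -5056 + \sqrt{- \frac{187}{9}} = -5056 + \frac{i \sqrt{187}}{3}$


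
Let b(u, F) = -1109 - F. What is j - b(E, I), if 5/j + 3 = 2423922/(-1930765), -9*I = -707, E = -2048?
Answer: 3249186773/2738739 ≈ 1186.4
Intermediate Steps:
I = 707/9 (I = -1/9*(-707) = 707/9 ≈ 78.556)
j = -9653825/8216217 (j = 5/(-3 + 2423922/(-1930765)) = 5/(-3 + 2423922*(-1/1930765)) = 5/(-3 - 2423922/1930765) = 5/(-8216217/1930765) = 5*(-1930765/8216217) = -9653825/8216217 ≈ -1.1750)
j - b(E, I) = -9653825/8216217 - (-1109 - 1*707/9) = -9653825/8216217 - (-1109 - 707/9) = -9653825/8216217 - 1*(-10688/9) = -9653825/8216217 + 10688/9 = 3249186773/2738739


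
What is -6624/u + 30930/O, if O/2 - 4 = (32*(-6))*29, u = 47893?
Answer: -777521181/266476652 ≈ -2.9178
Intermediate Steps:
O = -11128 (O = 8 + 2*((32*(-6))*29) = 8 + 2*(-192*29) = 8 + 2*(-5568) = 8 - 11136 = -11128)
-6624/u + 30930/O = -6624/47893 + 30930/(-11128) = -6624*1/47893 + 30930*(-1/11128) = -6624/47893 - 15465/5564 = -777521181/266476652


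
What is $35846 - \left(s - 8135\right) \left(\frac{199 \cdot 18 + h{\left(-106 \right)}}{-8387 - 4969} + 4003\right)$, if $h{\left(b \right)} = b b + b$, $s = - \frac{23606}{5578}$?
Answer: $\frac{101221053119756}{3104157} \approx 3.2608 \cdot 10^{7}$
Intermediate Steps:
$s = - \frac{11803}{2789}$ ($s = \left(-23606\right) \frac{1}{5578} = - \frac{11803}{2789} \approx -4.232$)
$h{\left(b \right)} = b + b^{2}$ ($h{\left(b \right)} = b^{2} + b = b + b^{2}$)
$35846 - \left(s - 8135\right) \left(\frac{199 \cdot 18 + h{\left(-106 \right)}}{-8387 - 4969} + 4003\right) = 35846 - \left(- \frac{11803}{2789} - 8135\right) \left(\frac{199 \cdot 18 - 106 \left(1 - 106\right)}{-8387 - 4969} + 4003\right) = 35846 - - \frac{22700318 \left(\frac{3582 - -11130}{-13356} + 4003\right)}{2789} = 35846 - - \frac{22700318 \left(\left(3582 + 11130\right) \left(- \frac{1}{13356}\right) + 4003\right)}{2789} = 35846 - - \frac{22700318 \left(14712 \left(- \frac{1}{13356}\right) + 4003\right)}{2789} = 35846 - - \frac{22700318 \left(- \frac{1226}{1113} + 4003\right)}{2789} = 35846 - \left(- \frac{22700318}{2789}\right) \frac{4454113}{1113} = 35846 - - \frac{101109781507934}{3104157} = 35846 + \frac{101109781507934}{3104157} = \frac{101221053119756}{3104157}$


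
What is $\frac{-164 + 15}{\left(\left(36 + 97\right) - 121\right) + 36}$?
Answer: $- \frac{149}{48} \approx -3.1042$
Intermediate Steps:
$\frac{-164 + 15}{\left(\left(36 + 97\right) - 121\right) + 36} = - \frac{149}{\left(133 - 121\right) + 36} = - \frac{149}{12 + 36} = - \frac{149}{48}$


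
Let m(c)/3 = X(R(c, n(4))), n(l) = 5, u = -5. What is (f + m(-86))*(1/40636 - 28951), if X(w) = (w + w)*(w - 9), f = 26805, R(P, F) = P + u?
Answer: -95769143033175/40636 ≈ -2.3568e+9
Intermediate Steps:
R(P, F) = -5 + P (R(P, F) = P - 5 = -5 + P)
X(w) = 2*w*(-9 + w) (X(w) = (2*w)*(-9 + w) = 2*w*(-9 + w))
m(c) = 6*(-14 + c)*(-5 + c) (m(c) = 3*(2*(-5 + c)*(-9 + (-5 + c))) = 3*(2*(-5 + c)*(-14 + c)) = 3*(2*(-14 + c)*(-5 + c)) = 6*(-14 + c)*(-5 + c))
(f + m(-86))*(1/40636 - 28951) = (26805 + 6*(-14 - 86)*(-5 - 86))*(1/40636 - 28951) = (26805 + 6*(-100)*(-91))*(1/40636 - 28951) = (26805 + 54600)*(-1176452835/40636) = 81405*(-1176452835/40636) = -95769143033175/40636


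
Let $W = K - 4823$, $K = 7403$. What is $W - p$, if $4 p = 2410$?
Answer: $\frac{3955}{2} \approx 1977.5$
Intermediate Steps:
$p = \frac{1205}{2}$ ($p = \frac{1}{4} \cdot 2410 = \frac{1205}{2} \approx 602.5$)
$W = 2580$ ($W = 7403 - 4823 = 2580$)
$W - p = 2580 - \frac{1205}{2} = \frac{3955}{2}$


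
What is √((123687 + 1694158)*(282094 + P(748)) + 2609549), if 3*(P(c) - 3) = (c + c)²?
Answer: √16820399661186/3 ≈ 1.3671e+6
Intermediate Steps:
P(c) = 3 + 4*c²/3 (P(c) = 3 + (c + c)²/3 = 3 + (2*c)²/3 = 3 + (4*c²)/3 = 3 + 4*c²/3)
√((123687 + 1694158)*(282094 + P(748)) + 2609549) = √((123687 + 1694158)*(282094 + (3 + (4/3)*748²)) + 2609549) = √(1817845*(282094 + (3 + (4/3)*559504)) + 2609549) = √(1817845*(282094 + (3 + 2238016/3)) + 2609549) = √(1817845*(282094 + 2238025/3) + 2609549) = √(1817845*(3084307/3) + 2609549) = √(5606792058415/3 + 2609549) = √(5606799887062/3) = √16820399661186/3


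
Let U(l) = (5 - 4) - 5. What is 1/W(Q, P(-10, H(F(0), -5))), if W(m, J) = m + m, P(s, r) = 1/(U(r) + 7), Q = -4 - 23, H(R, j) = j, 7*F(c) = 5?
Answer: -1/54 ≈ -0.018519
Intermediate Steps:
U(l) = -4 (U(l) = 1 - 5 = -4)
F(c) = 5/7 (F(c) = (1/7)*5 = 5/7)
Q = -27
P(s, r) = 1/3 (P(s, r) = 1/(-4 + 7) = 1/3)
W(m, J) = 2*m
1/W(Q, P(-10, H(F(0), -5))) = 1/(2*(-27)) = 1/(-54) = -1/54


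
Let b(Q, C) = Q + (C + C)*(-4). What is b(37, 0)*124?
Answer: 4588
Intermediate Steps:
b(Q, C) = Q - 8*C (b(Q, C) = Q + (2*C)*(-4) = Q - 8*C)
b(37, 0)*124 = (37 - 8*0)*124 = (37 + 0)*124 = 37*124 = 4588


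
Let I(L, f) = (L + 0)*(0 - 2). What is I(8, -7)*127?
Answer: -2032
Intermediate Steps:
I(L, f) = -2*L (I(L, f) = L*(-2) = -2*L)
I(8, -7)*127 = -2*8*127 = -16*127 = -2032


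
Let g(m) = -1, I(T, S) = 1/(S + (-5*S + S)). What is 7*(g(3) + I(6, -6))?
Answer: -119/18 ≈ -6.6111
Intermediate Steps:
I(T, S) = -1/(3*S) (I(T, S) = 1/(S - 4*S) = 1/(-3*S) = -1/(3*S))
7*(g(3) + I(6, -6)) = 7*(-1 - 1/3/(-6)) = 7*(-1 - 1/3*(-1/6)) = 7*(-1 + 1/18) = 7*(-17/18) = -119/18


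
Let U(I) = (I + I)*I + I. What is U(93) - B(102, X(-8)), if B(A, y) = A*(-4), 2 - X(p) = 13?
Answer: 17799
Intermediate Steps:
X(p) = -11 (X(p) = 2 - 1*13 = 2 - 13 = -11)
B(A, y) = -4*A
U(I) = I + 2*I**2 (U(I) = (2*I)*I + I = 2*I**2 + I = I + 2*I**2)
U(93) - B(102, X(-8)) = 93*(1 + 2*93) - (-4)*102 = 93*(1 + 186) - 1*(-408) = 93*187 + 408 = 17391 + 408 = 17799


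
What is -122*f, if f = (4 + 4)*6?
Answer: -5856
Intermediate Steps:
f = 48 (f = 8*6 = 48)
-122*f = -122*48 = -5856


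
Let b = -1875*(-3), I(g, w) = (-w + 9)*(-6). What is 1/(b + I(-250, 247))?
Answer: 1/7053 ≈ 0.00014178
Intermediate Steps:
I(g, w) = -54 + 6*w (I(g, w) = (9 - w)*(-6) = -54 + 6*w)
b = 5625
1/(b + I(-250, 247)) = 1/(5625 + (-54 + 6*247)) = 1/(5625 + (-54 + 1482)) = 1/(5625 + 1428) = 1/7053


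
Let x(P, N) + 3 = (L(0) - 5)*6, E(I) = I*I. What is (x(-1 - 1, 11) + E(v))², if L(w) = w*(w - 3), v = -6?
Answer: 9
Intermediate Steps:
E(I) = I²
L(w) = w*(-3 + w)
x(P, N) = -33 (x(P, N) = -3 + (0*(-3 + 0) - 5)*6 = -3 + (0*(-3) - 5)*6 = -3 + (0 - 5)*6 = -3 - 5*6 = -3 - 30 = -33)
(x(-1 - 1, 11) + E(v))² = (-33 + (-6)²)² = (-33 + 36)² = 3² = 9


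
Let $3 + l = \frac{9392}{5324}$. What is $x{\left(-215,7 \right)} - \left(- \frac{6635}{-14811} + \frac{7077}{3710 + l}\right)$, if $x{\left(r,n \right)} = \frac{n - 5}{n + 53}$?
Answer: $- \frac{5391356201}{2321031810} \approx -2.3228$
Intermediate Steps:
$l = - \frac{1645}{1331}$ ($l = -3 + \frac{9392}{5324} = -3 + 9392 \cdot \frac{1}{5324} = -3 + \frac{2348}{1331} = - \frac{1645}{1331} \approx -1.2359$)
$x{\left(r,n \right)} = \frac{-5 + n}{53 + n}$
$x{\left(-215,7 \right)} - \left(- \frac{6635}{-14811} + \frac{7077}{3710 + l}\right) = \frac{-5 + 7}{53 + 7} - \left(- \frac{6635}{-14811} + \frac{7077}{3710 - \frac{1645}{1331}}\right) = \frac{1}{60} \cdot 2 - \left(\left(-6635\right) \left(- \frac{1}{14811}\right) + \frac{7077}{\frac{4936365}{1331}}\right) = \frac{1}{60} \cdot 2 - \left(\frac{6635}{14811} + 7077 \cdot \frac{1331}{4936365}\right) = \frac{1}{30} - \left(\frac{6635}{14811} + \frac{448547}{235065}\right) = \frac{1}{30} - \frac{911453988}{386838635} = - \frac{5391356201}{2321031810}$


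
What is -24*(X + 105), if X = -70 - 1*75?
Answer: 960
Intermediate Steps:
X = -145 (X = -70 - 75 = -145)
-24*(X + 105) = -24*(-145 + 105) = -24*(-40) = 960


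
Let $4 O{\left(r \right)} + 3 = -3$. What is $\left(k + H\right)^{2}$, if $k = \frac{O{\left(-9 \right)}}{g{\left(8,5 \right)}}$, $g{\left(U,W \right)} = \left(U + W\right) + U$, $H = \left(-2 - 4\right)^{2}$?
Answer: $\frac{253009}{196} \approx 1290.9$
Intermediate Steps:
$H = 36$ ($H = \left(-6\right)^{2} = 36$)
$g{\left(U,W \right)} = W + 2 U$
$O{\left(r \right)} = - \frac{3}{2}$ ($O{\left(r \right)} = - \frac{3}{4} + \frac{1}{4} \left(-3\right) = - \frac{3}{4} - \frac{3}{4} = - \frac{3}{2}$)
$k = - \frac{1}{14}$ ($k = - \frac{3}{2 \left(5 + 2 \cdot 8\right)} = - \frac{3}{2 \left(5 + 16\right)} = - \frac{3}{2 \cdot 21} = \left(- \frac{3}{2}\right) \frac{1}{21} = - \frac{1}{14} \approx -0.071429$)
$\left(k + H\right)^{2} = \left(- \frac{1}{14} + 36\right)^{2} = \left(\frac{503}{14}\right)^{2} = \frac{253009}{196}$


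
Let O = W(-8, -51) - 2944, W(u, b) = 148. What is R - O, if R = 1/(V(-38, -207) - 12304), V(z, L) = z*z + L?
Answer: 30943331/11067 ≈ 2796.0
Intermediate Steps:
V(z, L) = L + z**2 (V(z, L) = z**2 + L = L + z**2)
R = -1/11067 (R = 1/((-207 + (-38)**2) - 12304) = 1/((-207 + 1444) - 12304) = 1/(1237 - 12304) = 1/(-11067) = -1/11067 ≈ -9.0359e-5)
O = -2796 (O = 148 - 2944 = -2796)
R - O = -1/11067 - 1*(-2796) = -1/11067 + 2796 = 30943331/11067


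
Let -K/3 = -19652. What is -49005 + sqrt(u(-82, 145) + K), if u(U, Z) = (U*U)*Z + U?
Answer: -49005 + sqrt(1033854) ≈ -47988.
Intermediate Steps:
K = 58956 (K = -3*(-19652) = 58956)
u(U, Z) = U + Z*U**2 (u(U, Z) = U**2*Z + U = Z*U**2 + U = U + Z*U**2)
-49005 + sqrt(u(-82, 145) + K) = -49005 + sqrt(-82*(1 - 82*145) + 58956) = -49005 + sqrt(-82*(1 - 11890) + 58956) = -49005 + sqrt(-82*(-11889) + 58956) = -49005 + sqrt(974898 + 58956) = -49005 + sqrt(1033854)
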